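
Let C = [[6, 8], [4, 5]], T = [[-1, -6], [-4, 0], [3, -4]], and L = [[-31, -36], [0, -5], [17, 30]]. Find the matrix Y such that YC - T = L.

YC = L + T = [[-32, -42], [-4, -5], [20, 26]].
Right-multiplying both sides by C⁻¹ gives Y = (L + T)C⁻¹.
det C = -2; the adjugate gives C⁻¹ = [[-5/2, 4], [2, -3]].
Y = (L + T)C⁻¹ = [[-4, -2], [0, -1], [2, 2]].

Y = [[-4, -2], [0, -1], [2, 2]]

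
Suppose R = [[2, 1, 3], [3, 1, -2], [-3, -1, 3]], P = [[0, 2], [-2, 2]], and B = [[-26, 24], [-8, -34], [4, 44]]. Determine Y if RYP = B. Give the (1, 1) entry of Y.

Left-multiply by R⁻¹ and right-multiply by P⁻¹: Y = R⁻¹BP⁻¹.
det R = -1, so R⁻¹ = [[-1, 6, 5], [3, -15, -13], [0, 1, 1]].
det P = 4, so P⁻¹ = [[1/2, -1/2], [1/2, 0]].
R⁻¹B = [[-2, -8], [-10, 10], [-4, 10]].
Y = (R⁻¹B)P⁻¹ = [[-5, 1], [0, 5], [3, 2]].

-5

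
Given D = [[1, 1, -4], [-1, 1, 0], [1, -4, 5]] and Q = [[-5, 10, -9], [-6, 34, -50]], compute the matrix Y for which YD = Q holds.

Y = [[1, 5, -1], [5, 5, -6]]

Since D sits to the right of Y, Y = QD⁻¹.
det D = -2, so D⁻¹ = [[-5/2, -11/2, -2], [-5/2, -9/2, -2], [-3/2, -5/2, -1]].
Y = QD⁻¹ = [[-5, 10, -9], [-6, 34, -50]] · [[-5/2, -11/2, -2], [-5/2, -9/2, -2], [-3/2, -5/2, -1]] = [[1, 5, -1], [5, 5, -6]].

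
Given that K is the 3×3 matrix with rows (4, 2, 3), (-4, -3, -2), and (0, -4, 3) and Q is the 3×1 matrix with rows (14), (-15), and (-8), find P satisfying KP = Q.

Since K multiplies P on the left, P = K⁻¹Q.
det K = 4; the adjugate gives K⁻¹ = [[-17/4, -9/2, 5/4], [3, 3, -1], [4, 4, -1]].
P = K⁻¹Q = [[-17/4, -9/2, 5/4], [3, 3, -1], [4, 4, -1]] · [[14], [-15], [-8]] = [[-2], [5], [4]].

P = [[-2], [5], [4]]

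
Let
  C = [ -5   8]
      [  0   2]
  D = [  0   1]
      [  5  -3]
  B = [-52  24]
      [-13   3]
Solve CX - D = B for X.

X = [[4, -5], [-4, 0]]

CX = B + D = [[-52, 25], [-8, 0]].
Left-multiplying both sides by C⁻¹ gives X = C⁻¹(B + D).
det C = -10; the adjugate gives C⁻¹ = [[-1/5, 4/5], [0, 1/2]].
X = C⁻¹(B + D) = [[4, -5], [-4, 0]].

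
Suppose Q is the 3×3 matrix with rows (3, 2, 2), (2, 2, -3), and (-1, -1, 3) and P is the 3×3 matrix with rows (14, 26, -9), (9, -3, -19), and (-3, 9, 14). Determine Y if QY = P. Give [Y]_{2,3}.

Left-multiplying both sides by Q⁻¹ gives Y = Q⁻¹P.
det Q = 3, so Q⁻¹ = [[1, -8/3, -10/3], [-1, 11/3, 13/3], [0, 1/3, 2/3]].
Y = Q⁻¹P = [[1, -8/3, -10/3], [-1, 11/3, 13/3], [0, 1/3, 2/3]] · [[14, 26, -9], [9, -3, -19], [-3, 9, 14]] = [[0, 4, -5], [6, 2, 0], [1, 5, 3]].

0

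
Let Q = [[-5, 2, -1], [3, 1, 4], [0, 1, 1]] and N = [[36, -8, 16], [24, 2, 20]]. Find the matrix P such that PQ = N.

Since Q sits to the right of P, P = NQ⁻¹.
det Q = 6, so Q⁻¹ = [[-1/2, -1/2, 3/2], [-1/2, -5/6, 17/6], [1/2, 5/6, -11/6]].
P = NQ⁻¹ = [[36, -8, 16], [24, 2, 20]] · [[-1/2, -1/2, 3/2], [-1/2, -5/6, 17/6], [1/2, 5/6, -11/6]] = [[-6, 2, 2], [-3, 3, 5]].

P = [[-6, 2, 2], [-3, 3, 5]]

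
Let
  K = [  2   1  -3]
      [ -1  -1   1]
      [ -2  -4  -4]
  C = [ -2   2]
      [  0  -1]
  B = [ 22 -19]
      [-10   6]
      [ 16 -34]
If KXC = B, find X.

X = [[2, 1], [-3, -5], [4, 0]]

Isolating X: multiply by K⁻¹ from the left and C⁻¹ from the right, so X = K⁻¹BC⁻¹.
det K = 4, so K⁻¹ = [[2, 4, -1/2], [-3/2, -7/2, 1/4], [1/2, 3/2, -1/4]].
det C = 2; the adjugate gives C⁻¹ = [[-1/2, -1], [0, -1]].
K⁻¹B = [[-4, 3], [6, -1], [-8, 8]].
X = (K⁻¹B)C⁻¹ = [[2, 1], [-3, -5], [4, 0]].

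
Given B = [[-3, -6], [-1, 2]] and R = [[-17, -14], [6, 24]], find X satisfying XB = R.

X = [[4, 5], [-3, 3]]

B is on the right of X, so right-multiply by B⁻¹: X = RB⁻¹.
det B = -12; the adjugate gives B⁻¹ = [[-1/6, -1/2], [-1/12, 1/4]].
X = RB⁻¹ = [[-17, -14], [6, 24]] · [[-1/6, -1/2], [-1/12, 1/4]] = [[4, 5], [-3, 3]].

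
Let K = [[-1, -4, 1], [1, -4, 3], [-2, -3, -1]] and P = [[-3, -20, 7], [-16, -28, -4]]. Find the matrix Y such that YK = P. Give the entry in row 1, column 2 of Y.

K is on the right of Y, so right-multiply by K⁻¹: Y = PK⁻¹.
det K = -4; the adjugate gives K⁻¹ = [[-13/4, 7/4, 2], [5/4, -3/4, -1], [11/4, -5/4, -2]].
Y = PK⁻¹ = [[-3, -20, 7], [-16, -28, -4]] · [[-13/4, 7/4, 2], [5/4, -3/4, -1], [11/4, -5/4, -2]] = [[4, 1, 0], [6, -2, 4]].

1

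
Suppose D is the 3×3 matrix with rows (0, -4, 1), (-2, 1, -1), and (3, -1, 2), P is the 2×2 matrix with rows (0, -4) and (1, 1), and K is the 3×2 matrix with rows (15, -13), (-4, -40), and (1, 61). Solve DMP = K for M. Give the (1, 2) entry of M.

2

M = D⁻¹KP⁻¹ (apply D⁻¹ on the left and P⁻¹ on the right).
D has determinant -5; D⁻¹ = [[-1/5, -7/5, -3/5], [-1/5, 3/5, 2/5], [1/5, 12/5, 8/5]].
det P = 4; the adjugate gives P⁻¹ = [[1/4, 1], [-1/4, 0]].
D⁻¹K = [[2, 22], [-5, 3], [-5, -1]].
M = (D⁻¹K)P⁻¹ = [[-5, 2], [-2, -5], [-1, -5]].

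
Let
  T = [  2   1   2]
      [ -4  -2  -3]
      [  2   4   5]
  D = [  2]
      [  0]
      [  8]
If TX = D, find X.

T is on the left of X, so left-multiply by T⁻¹: X = T⁻¹D.
det T = -6; the adjugate gives T⁻¹ = [[-1/3, -1/2, -1/6], [-7/3, -1, 1/3], [2, 1, 0]].
X = T⁻¹D = [[-1/3, -1/2, -1/6], [-7/3, -1, 1/3], [2, 1, 0]] · [[2], [0], [8]] = [[-2], [-2], [4]].

X = [[-2], [-2], [4]]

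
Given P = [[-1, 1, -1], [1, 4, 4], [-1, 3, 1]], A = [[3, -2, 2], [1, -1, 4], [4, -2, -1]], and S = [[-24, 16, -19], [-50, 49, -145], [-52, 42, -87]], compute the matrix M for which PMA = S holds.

M = P⁻¹SA⁻¹ (apply P⁻¹ on the left and A⁻¹ on the right).
P has determinant -4; P⁻¹ = [[2, 1, -2], [5/4, 1/2, -3/4], [-7/4, -1/2, 5/4]].
det A = -3, so A⁻¹ = [[-3, 2, 2], [-17/3, 11/3, 10/3], [-2/3, 2/3, 1/3]].
P⁻¹S = [[6, -3, -9], [-16, 13, -31], [2, 0, -3]].
M = (P⁻¹S)A⁻¹ = [[5, -5, -1], [-5, -5, 1], [-4, 2, 3]].

M = [[5, -5, -1], [-5, -5, 1], [-4, 2, 3]]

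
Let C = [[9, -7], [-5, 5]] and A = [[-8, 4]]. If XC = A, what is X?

X = [[-2, -2]]

Since C sits to the right of X, X = AC⁻¹.
det C = 10, so C⁻¹ = [[1/2, 7/10], [1/2, 9/10]].
X = AC⁻¹ = [[-8, 4]] · [[1/2, 7/10], [1/2, 9/10]] = [[-2, -2]].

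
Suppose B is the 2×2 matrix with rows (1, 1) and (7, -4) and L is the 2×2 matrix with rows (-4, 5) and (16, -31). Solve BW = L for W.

W = [[0, -1], [-4, 6]]

B is on the left of W, so left-multiply by B⁻¹: W = B⁻¹L.
det B = -11, so B⁻¹ = [[4/11, 1/11], [7/11, -1/11]].
W = B⁻¹L = [[4/11, 1/11], [7/11, -1/11]] · [[-4, 5], [16, -31]] = [[0, -1], [-4, 6]].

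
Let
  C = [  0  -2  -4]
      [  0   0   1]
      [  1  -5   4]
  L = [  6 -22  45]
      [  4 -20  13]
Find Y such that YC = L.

Since C sits to the right of Y, Y = LC⁻¹.
det C = -2; the adjugate gives C⁻¹ = [[-5/2, -14, 1], [-1/2, -2, 0], [0, 1, 0]].
Y = LC⁻¹ = [[6, -22, 45], [4, -20, 13]] · [[-5/2, -14, 1], [-1/2, -2, 0], [0, 1, 0]] = [[-4, 5, 6], [0, -3, 4]].

Y = [[-4, 5, 6], [0, -3, 4]]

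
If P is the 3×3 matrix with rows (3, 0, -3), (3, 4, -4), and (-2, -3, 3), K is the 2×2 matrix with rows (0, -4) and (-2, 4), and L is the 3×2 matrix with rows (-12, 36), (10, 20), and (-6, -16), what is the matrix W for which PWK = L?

W = [[-2, -3], [-2, -4], [-1, -5]]

W = P⁻¹LK⁻¹ (apply P⁻¹ on the left and K⁻¹ on the right).
det P = 3; the adjugate gives P⁻¹ = [[0, 3, 4], [-1/3, 1, 1], [-1/3, 3, 4]].
K has determinant -8; K⁻¹ = [[-1/2, -1/2], [-1/4, 0]].
P⁻¹L = [[6, -4], [8, -8], [10, -16]].
W = (P⁻¹L)K⁻¹ = [[-2, -3], [-2, -4], [-1, -5]].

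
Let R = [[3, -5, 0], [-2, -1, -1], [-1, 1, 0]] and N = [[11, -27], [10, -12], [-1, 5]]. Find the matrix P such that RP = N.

P = [[-3, 1], [-4, 6], [0, 4]]

Left-multiplying both sides by R⁻¹ gives P = R⁻¹N.
R has determinant -2; R⁻¹ = [[-1/2, 0, -5/2], [-1/2, 0, -3/2], [3/2, -1, 13/2]].
P = R⁻¹N = [[-1/2, 0, -5/2], [-1/2, 0, -3/2], [3/2, -1, 13/2]] · [[11, -27], [10, -12], [-1, 5]] = [[-3, 1], [-4, 6], [0, 4]].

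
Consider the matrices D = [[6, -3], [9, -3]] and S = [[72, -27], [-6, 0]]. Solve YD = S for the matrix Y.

D is on the right of Y, so right-multiply by D⁻¹: Y = SD⁻¹.
det D = 9; the adjugate gives D⁻¹ = [[-1/3, 1/3], [-1, 2/3]].
Y = SD⁻¹ = [[72, -27], [-6, 0]] · [[-1/3, 1/3], [-1, 2/3]] = [[3, 6], [2, -2]].

Y = [[3, 6], [2, -2]]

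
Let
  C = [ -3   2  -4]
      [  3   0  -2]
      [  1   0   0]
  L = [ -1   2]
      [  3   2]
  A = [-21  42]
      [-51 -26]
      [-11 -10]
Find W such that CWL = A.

Left-multiply by C⁻¹ and right-multiply by L⁻¹: W = C⁻¹AL⁻¹.
det C = -4; the adjugate gives C⁻¹ = [[0, 0, 1], [1/2, -1, 9/2], [0, -1/2, 3/2]].
det L = -8; the adjugate gives L⁻¹ = [[-1/4, 1/4], [3/8, 1/8]].
C⁻¹A = [[-11, -10], [-9, 2], [9, -2]].
W = (C⁻¹A)L⁻¹ = [[-1, -4], [3, -2], [-3, 2]].

W = [[-1, -4], [3, -2], [-3, 2]]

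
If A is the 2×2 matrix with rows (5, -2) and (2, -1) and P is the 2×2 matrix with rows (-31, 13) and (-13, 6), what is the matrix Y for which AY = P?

Y = [[-5, 1], [3, -4]]

A is on the left of Y, so left-multiply by A⁻¹: Y = A⁻¹P.
det A = -1, so A⁻¹ = [[1, -2], [2, -5]].
Y = A⁻¹P = [[1, -2], [2, -5]] · [[-31, 13], [-13, 6]] = [[-5, 1], [3, -4]].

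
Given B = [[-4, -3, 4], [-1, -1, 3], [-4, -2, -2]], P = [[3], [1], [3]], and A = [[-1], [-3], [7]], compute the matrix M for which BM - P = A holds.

BM = A + P = [[2], [-2], [10]].
Left-multiplying both sides by B⁻¹ gives M = B⁻¹(A + P).
B has determinant 2; B⁻¹ = [[4, -7, -5/2], [-7, 12, 4], [-1, 2, 1/2]].
M = B⁻¹(A + P) = [[-3], [2], [-1]].

M = [[-3], [2], [-1]]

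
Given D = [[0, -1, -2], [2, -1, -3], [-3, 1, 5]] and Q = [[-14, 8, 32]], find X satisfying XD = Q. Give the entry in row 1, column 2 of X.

2

Since D sits to the right of X, X = QD⁻¹.
det D = 3, so D⁻¹ = [[-2/3, 1, 1/3], [-1/3, -2, -4/3], [-1/3, 1, 2/3]].
X = QD⁻¹ = [[-14, 8, 32]] · [[-2/3, 1, 1/3], [-1/3, -2, -4/3], [-1/3, 1, 2/3]] = [[-4, 2, 6]].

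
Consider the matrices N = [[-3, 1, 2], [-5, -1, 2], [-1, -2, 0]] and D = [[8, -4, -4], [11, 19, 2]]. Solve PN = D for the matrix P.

Right-multiplying both sides by N⁻¹ gives P = DN⁻¹.
N has determinant 4; N⁻¹ = [[1, -1, 1], [-1/2, 1/2, -1], [9/4, -7/4, 2]].
P = DN⁻¹ = [[8, -4, -4], [11, 19, 2]] · [[1, -1, 1], [-1/2, 1/2, -1], [9/4, -7/4, 2]] = [[1, -3, 4], [6, -5, -4]].

P = [[1, -3, 4], [6, -5, -4]]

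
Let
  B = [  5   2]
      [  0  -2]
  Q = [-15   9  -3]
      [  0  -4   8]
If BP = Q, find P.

P = [[-3, 1, 1], [0, 2, -4]]

Since B multiplies P on the left, P = B⁻¹Q.
B has determinant -10; B⁻¹ = [[1/5, 1/5], [0, -1/2]].
P = B⁻¹Q = [[1/5, 1/5], [0, -1/2]] · [[-15, 9, -3], [0, -4, 8]] = [[-3, 1, 1], [0, 2, -4]].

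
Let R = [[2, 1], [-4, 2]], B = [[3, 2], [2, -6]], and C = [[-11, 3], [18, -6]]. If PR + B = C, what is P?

PR = C − B = [[-14, 1], [16, 0]].
Right-multiplying both sides by R⁻¹ gives P = (C − B)R⁻¹.
R has determinant 8; R⁻¹ = [[1/4, -1/8], [1/2, 1/4]].
P = (C − B)R⁻¹ = [[-3, 2], [4, -2]].

P = [[-3, 2], [4, -2]]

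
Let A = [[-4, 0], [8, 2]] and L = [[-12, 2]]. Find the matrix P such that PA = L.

A is on the right of P, so right-multiply by A⁻¹: P = LA⁻¹.
det A = -8, so A⁻¹ = [[-1/4, 0], [1, 1/2]].
P = LA⁻¹ = [[-12, 2]] · [[-1/4, 0], [1, 1/2]] = [[5, 1]].

P = [[5, 1]]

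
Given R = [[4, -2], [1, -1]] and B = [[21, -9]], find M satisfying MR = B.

Since R sits to the right of M, M = BR⁻¹.
R has determinant -2; R⁻¹ = [[1/2, -1], [1/2, -2]].
M = BR⁻¹ = [[21, -9]] · [[1/2, -1], [1/2, -2]] = [[6, -3]].

M = [[6, -3]]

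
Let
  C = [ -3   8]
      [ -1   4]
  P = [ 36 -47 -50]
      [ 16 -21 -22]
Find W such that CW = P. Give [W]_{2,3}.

Left-multiplying both sides by C⁻¹ gives W = C⁻¹P.
C has determinant -4; C⁻¹ = [[-1, 2], [-1/4, 3/4]].
W = C⁻¹P = [[-1, 2], [-1/4, 3/4]] · [[36, -47, -50], [16, -21, -22]] = [[-4, 5, 6], [3, -4, -4]].

-4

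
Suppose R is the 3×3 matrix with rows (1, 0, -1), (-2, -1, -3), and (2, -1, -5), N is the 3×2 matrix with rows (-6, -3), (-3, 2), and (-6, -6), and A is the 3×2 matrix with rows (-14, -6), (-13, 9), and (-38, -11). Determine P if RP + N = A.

RP = A − N = [[-8, -3], [-10, 7], [-32, -5]].
Left-multiplying both sides by R⁻¹ gives P = R⁻¹(A − N).
det R = -2, so R⁻¹ = [[-1, -1/2, 1/2], [8, 3/2, -5/2], [-2, -1/2, 1/2]].
P = R⁻¹(A − N) = [[-3, -3], [1, -1], [5, 0]].

P = [[-3, -3], [1, -1], [5, 0]]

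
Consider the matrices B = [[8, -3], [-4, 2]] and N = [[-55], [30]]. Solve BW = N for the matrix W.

B is on the left of W, so left-multiply by B⁻¹: W = B⁻¹N.
det B = 4, so B⁻¹ = [[1/2, 3/4], [1, 2]].
W = B⁻¹N = [[1/2, 3/4], [1, 2]] · [[-55], [30]] = [[-5], [5]].

W = [[-5], [5]]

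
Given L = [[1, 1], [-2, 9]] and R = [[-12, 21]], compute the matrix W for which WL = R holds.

W = [[-6, 3]]

Right-multiplying both sides by L⁻¹ gives W = RL⁻¹.
det L = 11; the adjugate gives L⁻¹ = [[9/11, -1/11], [2/11, 1/11]].
W = RL⁻¹ = [[-12, 21]] · [[9/11, -1/11], [2/11, 1/11]] = [[-6, 3]].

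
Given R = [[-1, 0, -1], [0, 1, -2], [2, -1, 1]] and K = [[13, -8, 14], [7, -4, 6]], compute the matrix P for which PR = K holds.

R is on the right of P, so right-multiply by R⁻¹: P = KR⁻¹.
det R = 3; the adjugate gives R⁻¹ = [[-1/3, 1/3, 1/3], [-4/3, 1/3, -2/3], [-2/3, -1/3, -1/3]].
P = KR⁻¹ = [[13, -8, 14], [7, -4, 6]] · [[-1/3, 1/3, 1/3], [-4/3, 1/3, -2/3], [-2/3, -1/3, -1/3]] = [[-3, -3, 5], [-1, -1, 3]].

P = [[-3, -3, 5], [-1, -1, 3]]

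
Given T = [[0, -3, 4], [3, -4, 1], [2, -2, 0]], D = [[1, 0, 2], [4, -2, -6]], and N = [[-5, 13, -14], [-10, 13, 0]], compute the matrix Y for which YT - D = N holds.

Y = [[-3, 0, -2], [-1, -2, 0]]

YT = N + D = [[-4, 13, -12], [-6, 11, -6]].
Since T sits to the right of Y, Y = (N + D)T⁻¹.
det T = 2; the adjugate gives T⁻¹ = [[1, -4, 13/2], [1, -4, 6], [1, -3, 9/2]].
Y = (N + D)T⁻¹ = [[-3, 0, -2], [-1, -2, 0]].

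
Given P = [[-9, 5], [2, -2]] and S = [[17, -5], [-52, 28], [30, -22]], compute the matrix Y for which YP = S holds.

Y = [[-3, -5], [6, 1], [-2, 6]]

Right-multiplying both sides by P⁻¹ gives Y = SP⁻¹.
det P = 8; the adjugate gives P⁻¹ = [[-1/4, -5/8], [-1/4, -9/8]].
Y = SP⁻¹ = [[17, -5], [-52, 28], [30, -22]] · [[-1/4, -5/8], [-1/4, -9/8]] = [[-3, -5], [6, 1], [-2, 6]].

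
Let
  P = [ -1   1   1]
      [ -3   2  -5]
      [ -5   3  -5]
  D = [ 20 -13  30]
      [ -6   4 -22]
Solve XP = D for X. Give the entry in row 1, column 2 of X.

Since P sits to the right of X, X = DP⁻¹.
det P = 6; the adjugate gives P⁻¹ = [[5/6, 4/3, -7/6], [5/3, 5/3, -4/3], [1/6, -1/3, 1/6]].
X = DP⁻¹ = [[20, -13, 30], [-6, 4, -22]] · [[5/6, 4/3, -7/6], [5/3, 5/3, -4/3], [1/6, -1/3, 1/6]] = [[0, -5, -1], [-2, 6, -2]].

-5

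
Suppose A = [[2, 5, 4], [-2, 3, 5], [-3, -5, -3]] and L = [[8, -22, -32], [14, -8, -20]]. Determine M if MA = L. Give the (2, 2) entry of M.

A is on the right of M, so right-multiply by A⁻¹: M = LA⁻¹.
det A = 3; the adjugate gives A⁻¹ = [[16/3, -5/3, 13/3], [-7, 2, -6], [19/3, -5/3, 16/3]].
M = LA⁻¹ = [[8, -22, -32], [14, -8, -20]] · [[16/3, -5/3, 13/3], [-7, 2, -6], [19/3, -5/3, 16/3]] = [[-6, -4, -4], [4, -6, 2]].

-6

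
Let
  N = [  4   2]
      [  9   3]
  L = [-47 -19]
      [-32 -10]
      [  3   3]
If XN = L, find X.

N is on the right of X, so right-multiply by N⁻¹: X = LN⁻¹.
det N = -6, so N⁻¹ = [[-1/2, 1/3], [3/2, -2/3]].
X = LN⁻¹ = [[-47, -19], [-32, -10], [3, 3]] · [[-1/2, 1/3], [3/2, -2/3]] = [[-5, -3], [1, -4], [3, -1]].

X = [[-5, -3], [1, -4], [3, -1]]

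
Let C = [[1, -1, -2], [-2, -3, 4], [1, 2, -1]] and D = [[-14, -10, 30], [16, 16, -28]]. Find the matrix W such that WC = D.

C is on the right of W, so right-multiply by C⁻¹: W = DC⁻¹.
det C = -5, so C⁻¹ = [[1, 1, 2], [-2/5, -1/5, 0], [1/5, 3/5, 1]].
W = DC⁻¹ = [[-14, -10, 30], [16, 16, -28]] · [[1, 1, 2], [-2/5, -1/5, 0], [1/5, 3/5, 1]] = [[-4, 6, 2], [4, -4, 4]].

W = [[-4, 6, 2], [4, -4, 4]]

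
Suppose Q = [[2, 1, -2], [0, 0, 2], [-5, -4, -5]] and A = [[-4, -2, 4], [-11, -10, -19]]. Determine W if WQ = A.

Q is on the right of W, so right-multiply by Q⁻¹: W = AQ⁻¹.
det Q = 6, so Q⁻¹ = [[4/3, 13/6, 1/3], [-5/3, -10/3, -2/3], [0, 1/2, 0]].
W = AQ⁻¹ = [[-4, -2, 4], [-11, -10, -19]] · [[4/3, 13/6, 1/3], [-5/3, -10/3, -2/3], [0, 1/2, 0]] = [[-2, 0, 0], [2, 0, 3]].

W = [[-2, 0, 0], [2, 0, 3]]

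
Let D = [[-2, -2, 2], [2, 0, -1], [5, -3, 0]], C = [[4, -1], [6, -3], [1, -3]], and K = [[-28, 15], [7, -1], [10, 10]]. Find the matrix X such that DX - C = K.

DX = K + C = [[-24, 14], [13, -4], [11, 7]].
Since D multiplies X on the left, X = D⁻¹(K + C).
D has determinant 4; D⁻¹ = [[-3/4, -3/2, 1/2], [-5/4, -5/2, 1/2], [-3/2, -4, 1]].
X = D⁻¹(K + C) = [[4, -1], [3, -4], [-5, 2]].

X = [[4, -1], [3, -4], [-5, 2]]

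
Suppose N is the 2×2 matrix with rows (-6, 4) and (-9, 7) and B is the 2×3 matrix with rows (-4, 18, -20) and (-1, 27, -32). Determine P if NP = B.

N is on the left of P, so left-multiply by N⁻¹: P = N⁻¹B.
N has determinant -6; N⁻¹ = [[-7/6, 2/3], [-3/2, 1]].
P = N⁻¹B = [[-7/6, 2/3], [-3/2, 1]] · [[-4, 18, -20], [-1, 27, -32]] = [[4, -3, 2], [5, 0, -2]].

P = [[4, -3, 2], [5, 0, -2]]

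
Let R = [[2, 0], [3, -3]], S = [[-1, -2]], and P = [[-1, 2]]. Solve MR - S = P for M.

M = [[-1, 0]]

MR = P + S = [[-2, 0]].
Since R sits to the right of M, M = (P + S)R⁻¹.
det R = -6, so R⁻¹ = [[1/2, 0], [1/2, -1/3]].
M = (P + S)R⁻¹ = [[-1, 0]].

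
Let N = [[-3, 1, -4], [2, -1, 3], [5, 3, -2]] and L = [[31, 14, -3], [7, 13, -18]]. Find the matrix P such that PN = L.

P = [[-4, -3, 5], [0, -4, 3]]

Right-multiplying both sides by N⁻¹ gives P = LN⁻¹.
det N = -4, so N⁻¹ = [[7/4, 5/2, 1/4], [-19/4, -13/2, -1/4], [-11/4, -7/2, -1/4]].
P = LN⁻¹ = [[31, 14, -3], [7, 13, -18]] · [[7/4, 5/2, 1/4], [-19/4, -13/2, -1/4], [-11/4, -7/2, -1/4]] = [[-4, -3, 5], [0, -4, 3]].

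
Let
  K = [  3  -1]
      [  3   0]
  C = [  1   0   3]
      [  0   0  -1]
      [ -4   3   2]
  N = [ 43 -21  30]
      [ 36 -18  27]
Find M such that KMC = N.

M = [[4, -1, -2], [-3, -4, 1]]

Left-multiply by K⁻¹ and right-multiply by C⁻¹: M = K⁻¹NC⁻¹.
K has determinant 3; K⁻¹ = [[0, 1/3], [-1, 1]].
det C = 3; the adjugate gives C⁻¹ = [[1, 3, 0], [4/3, 14/3, 1/3], [0, -1, 0]].
K⁻¹N = [[12, -6, 9], [-7, 3, -3]].
M = (K⁻¹N)C⁻¹ = [[4, -1, -2], [-3, -4, 1]].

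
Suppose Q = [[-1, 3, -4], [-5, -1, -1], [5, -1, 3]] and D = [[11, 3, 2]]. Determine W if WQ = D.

W = [[-1, -4, -2]]

Since Q sits to the right of W, W = DQ⁻¹.
det Q = -6; the adjugate gives Q⁻¹ = [[2/3, 5/6, 7/6], [-5/3, -17/6, -19/6], [-5/3, -7/3, -8/3]].
W = DQ⁻¹ = [[11, 3, 2]] · [[2/3, 5/6, 7/6], [-5/3, -17/6, -19/6], [-5/3, -7/3, -8/3]] = [[-1, -4, -2]].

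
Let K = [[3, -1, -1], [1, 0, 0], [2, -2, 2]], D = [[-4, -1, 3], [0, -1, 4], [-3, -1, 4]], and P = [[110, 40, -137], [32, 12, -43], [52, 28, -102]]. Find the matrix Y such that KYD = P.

Isolating Y: multiply by K⁻¹ from the left and D⁻¹ from the right, so Y = K⁻¹PD⁻¹.
det K = 4; the adjugate gives K⁻¹ = [[0, 1, 0], [-1/2, 2, -1/4], [-1/2, 1, 1/4]].
det D = 3, so D⁻¹ = [[0, 1/3, -1/3], [-4, -7/3, 16/3], [-1, -1/3, 4/3]].
K⁻¹P = [[32, 12, -43], [-4, -3, 8], [-10, -1, 0]].
Y = (K⁻¹P)D⁻¹ = [[-5, -3, -4], [4, 3, -4], [4, -1, -2]].

Y = [[-5, -3, -4], [4, 3, -4], [4, -1, -2]]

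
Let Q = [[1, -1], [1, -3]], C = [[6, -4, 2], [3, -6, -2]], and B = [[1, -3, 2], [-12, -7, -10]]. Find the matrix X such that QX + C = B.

QX = B − C = [[-5, 1, 0], [-15, -1, -8]].
Left-multiplying both sides by Q⁻¹ gives X = Q⁻¹(B − C).
Q has determinant -2; Q⁻¹ = [[3/2, -1/2], [1/2, -1/2]].
X = Q⁻¹(B − C) = [[0, 2, 4], [5, 1, 4]].

X = [[0, 2, 4], [5, 1, 4]]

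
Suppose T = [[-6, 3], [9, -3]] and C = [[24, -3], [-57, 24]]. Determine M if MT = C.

M = [[5, 6], [5, -3]]

Right-multiplying both sides by T⁻¹ gives M = CT⁻¹.
det T = -9; the adjugate gives T⁻¹ = [[1/3, 1/3], [1, 2/3]].
M = CT⁻¹ = [[24, -3], [-57, 24]] · [[1/3, 1/3], [1, 2/3]] = [[5, 6], [5, -3]].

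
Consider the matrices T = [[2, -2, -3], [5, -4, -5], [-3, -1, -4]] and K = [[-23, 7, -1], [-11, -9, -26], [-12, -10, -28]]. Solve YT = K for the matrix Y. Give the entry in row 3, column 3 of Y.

T is on the right of Y, so right-multiply by T⁻¹: Y = KT⁻¹.
T has determinant 3; T⁻¹ = [[11/3, -5/3, -2/3], [35/3, -17/3, -5/3], [-17/3, 8/3, 2/3]].
Y = KT⁻¹ = [[-23, 7, -1], [-11, -9, -26], [-12, -10, -28]] · [[11/3, -5/3, -2/3], [35/3, -17/3, -5/3], [-17/3, 8/3, 2/3]] = [[3, -4, 3], [2, 0, 5], [-2, 2, 6]].

6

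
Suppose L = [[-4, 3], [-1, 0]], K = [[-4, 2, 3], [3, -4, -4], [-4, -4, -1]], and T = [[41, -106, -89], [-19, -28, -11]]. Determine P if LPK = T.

Left-multiply by L⁻¹ and right-multiply by K⁻¹: P = L⁻¹TK⁻¹.
det L = 3, so L⁻¹ = [[0, -1], [1/3, -4/3]].
det K = 2, so K⁻¹ = [[-6, -5, 2], [19/2, 8, -7/2], [-14, -12, 5]].
L⁻¹T = [[19, 28, 11], [39, 2, -15]].
P = (L⁻¹T)K⁻¹ = [[-2, -3, -5], [-5, 1, -4]].

P = [[-2, -3, -5], [-5, 1, -4]]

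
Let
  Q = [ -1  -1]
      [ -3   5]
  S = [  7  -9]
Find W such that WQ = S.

Since Q sits to the right of W, W = SQ⁻¹.
det Q = -8, so Q⁻¹ = [[-5/8, -1/8], [-3/8, 1/8]].
W = SQ⁻¹ = [[7, -9]] · [[-5/8, -1/8], [-3/8, 1/8]] = [[-1, -2]].

W = [[-1, -2]]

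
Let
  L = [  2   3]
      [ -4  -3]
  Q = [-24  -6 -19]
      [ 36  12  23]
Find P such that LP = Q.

Since L multiplies P on the left, P = L⁻¹Q.
det L = 6, so L⁻¹ = [[-1/2, -1/2], [2/3, 1/3]].
P = L⁻¹Q = [[-1/2, -1/2], [2/3, 1/3]] · [[-24, -6, -19], [36, 12, 23]] = [[-6, -3, -2], [-4, 0, -5]].

P = [[-6, -3, -2], [-4, 0, -5]]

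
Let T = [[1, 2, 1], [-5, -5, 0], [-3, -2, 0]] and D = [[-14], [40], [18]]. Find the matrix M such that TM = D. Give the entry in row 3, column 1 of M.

T is on the left of M, so left-multiply by T⁻¹: M = T⁻¹D.
det T = -5; the adjugate gives T⁻¹ = [[0, 2/5, -1], [0, -3/5, 1], [1, 4/5, -1]].
M = T⁻¹D = [[0, 2/5, -1], [0, -3/5, 1], [1, 4/5, -1]] · [[-14], [40], [18]] = [[-2], [-6], [0]].

0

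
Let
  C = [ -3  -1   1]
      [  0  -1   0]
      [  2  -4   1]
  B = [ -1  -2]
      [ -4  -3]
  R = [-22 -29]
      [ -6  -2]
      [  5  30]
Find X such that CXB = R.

Isolating X: multiply by C⁻¹ from the left and B⁻¹ from the right, so X = C⁻¹RB⁻¹.
det C = 5, so C⁻¹ = [[-1/5, -3/5, 1/5], [0, -1, 0], [2/5, -14/5, 3/5]].
B has determinant -5; B⁻¹ = [[3/5, -2/5], [-4/5, 1/5]].
C⁻¹R = [[9, 13], [6, 2], [11, 12]].
X = (C⁻¹R)B⁻¹ = [[-5, -1], [2, -2], [-3, -2]].

X = [[-5, -1], [2, -2], [-3, -2]]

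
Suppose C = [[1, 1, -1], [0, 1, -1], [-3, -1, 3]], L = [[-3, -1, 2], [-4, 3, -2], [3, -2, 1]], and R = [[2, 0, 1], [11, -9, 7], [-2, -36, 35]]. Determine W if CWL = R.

W = [[-1, 0, -4], [5, -5, -1], [5, 0, 2]]

W = C⁻¹RL⁻¹ (apply C⁻¹ on the left and L⁻¹ on the right).
det C = 2, so C⁻¹ = [[1, -1, 0], [3/2, 0, 1/2], [3/2, -1, 1/2]].
det L = 3, so L⁻¹ = [[-1/3, -1, -4/3], [-2/3, -3, -14/3], [-1/3, -3, -13/3]].
C⁻¹R = [[-9, 9, -6], [2, -18, 19], [-9, -9, 12]].
W = (C⁻¹R)L⁻¹ = [[-1, 0, -4], [5, -5, -1], [5, 0, 2]].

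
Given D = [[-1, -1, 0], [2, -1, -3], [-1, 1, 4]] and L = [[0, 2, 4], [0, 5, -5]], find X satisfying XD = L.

Right-multiplying both sides by D⁻¹ gives X = LD⁻¹.
det D = 6, so D⁻¹ = [[-1/6, 2/3, 1/2], [-5/6, -2/3, -1/2], [1/6, 1/3, 1/2]].
X = LD⁻¹ = [[0, 2, 4], [0, 5, -5]] · [[-1/6, 2/3, 1/2], [-5/6, -2/3, -1/2], [1/6, 1/3, 1/2]] = [[-1, 0, 1], [-5, -5, -5]].

X = [[-1, 0, 1], [-5, -5, -5]]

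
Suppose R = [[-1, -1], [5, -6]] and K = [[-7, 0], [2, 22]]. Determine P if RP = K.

P = [[4, 2], [3, -2]]

R is on the left of P, so left-multiply by R⁻¹: P = R⁻¹K.
det R = 11; the adjugate gives R⁻¹ = [[-6/11, 1/11], [-5/11, -1/11]].
P = R⁻¹K = [[-6/11, 1/11], [-5/11, -1/11]] · [[-7, 0], [2, 22]] = [[4, 2], [3, -2]].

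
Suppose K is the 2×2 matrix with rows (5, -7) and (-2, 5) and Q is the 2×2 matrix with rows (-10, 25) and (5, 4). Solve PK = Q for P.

P = [[0, 5], [3, 5]]

Right-multiplying both sides by K⁻¹ gives P = QK⁻¹.
det K = 11; the adjugate gives K⁻¹ = [[5/11, 7/11], [2/11, 5/11]].
P = QK⁻¹ = [[-10, 25], [5, 4]] · [[5/11, 7/11], [2/11, 5/11]] = [[0, 5], [3, 5]].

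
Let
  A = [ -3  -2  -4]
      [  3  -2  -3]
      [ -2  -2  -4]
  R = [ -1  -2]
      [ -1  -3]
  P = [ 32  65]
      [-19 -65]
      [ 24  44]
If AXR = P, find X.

X = [[3, 5], [1, -3], [5, -2]]

Left-multiply by A⁻¹ and right-multiply by R⁻¹: X = A⁻¹PR⁻¹.
det A = -2; the adjugate gives A⁻¹ = [[-1, 0, 1], [-9, -2, 21/2], [5, 1, -6]].
det R = 1; the adjugate gives R⁻¹ = [[-3, 2], [1, -1]].
A⁻¹P = [[-8, -21], [2, 7], [-3, -4]].
X = (A⁻¹P)R⁻¹ = [[3, 5], [1, -3], [5, -2]].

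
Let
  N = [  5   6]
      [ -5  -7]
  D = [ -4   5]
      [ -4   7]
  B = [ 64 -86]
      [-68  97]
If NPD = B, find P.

P = N⁻¹BD⁻¹ (apply N⁻¹ on the left and D⁻¹ on the right).
det N = -5; the adjugate gives N⁻¹ = [[7/5, 6/5], [-1, -1]].
det D = -8; the adjugate gives D⁻¹ = [[-7/8, 5/8], [-1/2, 1/2]].
N⁻¹B = [[8, -4], [4, -11]].
P = (N⁻¹B)D⁻¹ = [[-5, 3], [2, -3]].

P = [[-5, 3], [2, -3]]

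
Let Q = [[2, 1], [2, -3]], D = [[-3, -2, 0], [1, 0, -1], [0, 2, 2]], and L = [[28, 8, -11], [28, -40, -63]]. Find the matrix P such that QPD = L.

P = Q⁻¹LD⁻¹ (apply Q⁻¹ on the left and D⁻¹ on the right).
Q has determinant -8; Q⁻¹ = [[3/8, 1/8], [1/4, -1/4]].
det D = -2; the adjugate gives D⁻¹ = [[-1, -2, -1], [1, 3, 3/2], [-1, -3, -1]].
Q⁻¹L = [[14, -2, -12], [0, 12, 13]].
P = (Q⁻¹L)D⁻¹ = [[-4, 2, -5], [-1, -3, 5]].

P = [[-4, 2, -5], [-1, -3, 5]]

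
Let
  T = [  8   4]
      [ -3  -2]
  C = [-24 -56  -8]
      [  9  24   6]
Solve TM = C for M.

T is on the left of M, so left-multiply by T⁻¹: M = T⁻¹C.
det T = -4, so T⁻¹ = [[1/2, 1], [-3/4, -2]].
M = T⁻¹C = [[1/2, 1], [-3/4, -2]] · [[-24, -56, -8], [9, 24, 6]] = [[-3, -4, 2], [0, -6, -6]].

M = [[-3, -4, 2], [0, -6, -6]]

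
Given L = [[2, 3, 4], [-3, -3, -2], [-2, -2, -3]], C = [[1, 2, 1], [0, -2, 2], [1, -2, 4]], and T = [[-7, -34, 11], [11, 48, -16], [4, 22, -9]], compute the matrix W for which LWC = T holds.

W = [[1, 3, -1], [-5, 4, 0], [1, -3, 1]]

Isolating W: multiply by L⁻¹ from the left and C⁻¹ from the right, so W = L⁻¹TC⁻¹.
det L = -5; the adjugate gives L⁻¹ = [[-1, -1/5, -6/5], [1, -2/5, 8/5], [0, 2/5, -3/5]].
det C = 2; the adjugate gives C⁻¹ = [[-2, -5, 3], [1, 3/2, -1], [1, 2, -1]].
L⁻¹T = [[0, -2, 3], [-5, -18, 3], [2, 6, -1]].
W = (L⁻¹T)C⁻¹ = [[1, 3, -1], [-5, 4, 0], [1, -3, 1]].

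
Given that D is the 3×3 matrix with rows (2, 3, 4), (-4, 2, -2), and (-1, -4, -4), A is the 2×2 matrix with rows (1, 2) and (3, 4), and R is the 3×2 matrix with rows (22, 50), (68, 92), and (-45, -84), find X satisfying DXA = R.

X = [[0, -1], [5, 5], [4, -4]]

Left-multiply by D⁻¹ and right-multiply by A⁻¹: X = D⁻¹RA⁻¹.
det D = -2, so D⁻¹ = [[8, 2, 7], [7, 2, 6], [-9, -5/2, -8]].
det A = -2, so A⁻¹ = [[-2, 1], [3/2, -1/2]].
D⁻¹R = [[-3, -4], [20, 30], [-8, -8]].
X = (D⁻¹R)A⁻¹ = [[0, -1], [5, 5], [4, -4]].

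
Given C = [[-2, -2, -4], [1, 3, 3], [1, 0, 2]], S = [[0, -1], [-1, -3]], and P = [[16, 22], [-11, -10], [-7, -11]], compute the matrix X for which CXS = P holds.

Left-multiply by C⁻¹ and right-multiply by S⁻¹: X = C⁻¹PS⁻¹.
det C = -2, so C⁻¹ = [[-3, -2, -3], [-1/2, 0, -1], [3/2, 1, 2]].
S has determinant -1; S⁻¹ = [[3, -1], [-1, 0]].
C⁻¹P = [[-5, -13], [-1, 0], [-1, 1]].
X = (C⁻¹P)S⁻¹ = [[-2, 5], [-3, 1], [-4, 1]].

X = [[-2, 5], [-3, 1], [-4, 1]]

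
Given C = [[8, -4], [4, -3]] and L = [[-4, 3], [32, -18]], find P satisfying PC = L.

P = [[0, -1], [3, 2]]

C is on the right of P, so right-multiply by C⁻¹: P = LC⁻¹.
det C = -8; the adjugate gives C⁻¹ = [[3/8, -1/2], [1/2, -1]].
P = LC⁻¹ = [[-4, 3], [32, -18]] · [[3/8, -1/2], [1/2, -1]] = [[0, -1], [3, 2]].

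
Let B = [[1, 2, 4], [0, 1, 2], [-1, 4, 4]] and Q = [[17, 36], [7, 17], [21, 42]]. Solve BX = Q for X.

X = [[3, 2], [5, 5], [1, 6]]

Since B multiplies X on the left, X = B⁻¹Q.
B has determinant -4; B⁻¹ = [[1, -2, 0], [1/2, -2, 1/2], [-1/4, 3/2, -1/4]].
X = B⁻¹Q = [[1, -2, 0], [1/2, -2, 1/2], [-1/4, 3/2, -1/4]] · [[17, 36], [7, 17], [21, 42]] = [[3, 2], [5, 5], [1, 6]].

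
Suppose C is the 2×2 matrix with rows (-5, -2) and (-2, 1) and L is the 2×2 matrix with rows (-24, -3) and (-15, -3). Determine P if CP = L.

Left-multiplying both sides by C⁻¹ gives P = C⁻¹L.
C has determinant -9; C⁻¹ = [[-1/9, -2/9], [-2/9, 5/9]].
P = C⁻¹L = [[-1/9, -2/9], [-2/9, 5/9]] · [[-24, -3], [-15, -3]] = [[6, 1], [-3, -1]].

P = [[6, 1], [-3, -1]]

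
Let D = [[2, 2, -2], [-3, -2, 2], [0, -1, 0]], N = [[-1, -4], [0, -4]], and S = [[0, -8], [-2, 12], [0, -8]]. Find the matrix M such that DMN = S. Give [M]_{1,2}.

M = D⁻¹SN⁻¹ (apply D⁻¹ on the left and N⁻¹ on the right).
D has determinant -2; D⁻¹ = [[-1, -1, 0], [0, 0, -1], [-3/2, -1, -1]].
N has determinant 4; N⁻¹ = [[-1, 1], [0, -1/4]].
D⁻¹S = [[2, -4], [0, 8], [2, 8]].
M = (D⁻¹S)N⁻¹ = [[-2, 3], [0, -2], [-2, 0]].

3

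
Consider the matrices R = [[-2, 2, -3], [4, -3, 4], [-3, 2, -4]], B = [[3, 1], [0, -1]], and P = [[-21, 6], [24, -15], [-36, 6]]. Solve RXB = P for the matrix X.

Isolating X: multiply by R⁻¹ from the left and B⁻¹ from the right, so X = R⁻¹PB⁻¹.
det R = 3, so R⁻¹ = [[4/3, 2/3, -1/3], [4/3, -1/3, -4/3], [-1/3, -2/3, -2/3]].
det B = -3; the adjugate gives B⁻¹ = [[1/3, 1/3], [0, -1]].
R⁻¹P = [[0, -4], [12, 5], [15, 4]].
X = (R⁻¹P)B⁻¹ = [[0, 4], [4, -1], [5, 1]].

X = [[0, 4], [4, -1], [5, 1]]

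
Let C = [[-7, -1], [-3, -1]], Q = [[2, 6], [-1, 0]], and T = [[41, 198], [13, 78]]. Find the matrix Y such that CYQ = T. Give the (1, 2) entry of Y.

Isolating Y: multiply by C⁻¹ from the left and Q⁻¹ from the right, so Y = C⁻¹TQ⁻¹.
det C = 4; the adjugate gives C⁻¹ = [[-1/4, 1/4], [3/4, -7/4]].
Q has determinant 6; Q⁻¹ = [[0, -1], [1/6, 1/3]].
C⁻¹T = [[-7, -30], [8, 12]].
Y = (C⁻¹T)Q⁻¹ = [[-5, -3], [2, -4]].

-3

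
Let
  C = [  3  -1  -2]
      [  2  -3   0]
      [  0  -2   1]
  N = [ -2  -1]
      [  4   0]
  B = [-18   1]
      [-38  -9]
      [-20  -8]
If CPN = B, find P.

P = C⁻¹BN⁻¹ (apply C⁻¹ on the left and N⁻¹ on the right).
det C = 1, so C⁻¹ = [[-3, 5, -6], [-2, 3, -4], [-4, 6, -7]].
det N = 4, so N⁻¹ = [[0, 1/4], [-1, -1/2]].
C⁻¹B = [[-16, 0], [2, 3], [-16, -2]].
P = (C⁻¹B)N⁻¹ = [[0, -4], [-3, -1], [2, -3]].

P = [[0, -4], [-3, -1], [2, -3]]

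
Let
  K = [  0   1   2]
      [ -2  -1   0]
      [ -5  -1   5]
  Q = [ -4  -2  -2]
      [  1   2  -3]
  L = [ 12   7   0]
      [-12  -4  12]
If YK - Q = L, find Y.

YK = L + Q = [[8, 5, -2], [-11, -2, 9]].
Right-multiplying both sides by K⁻¹ gives Y = (L + Q)K⁻¹.
K has determinant 4; K⁻¹ = [[-5/4, -7/4, 1/2], [5/2, 5/2, -1], [-3/4, -5/4, 1/2]].
Y = (L + Q)K⁻¹ = [[4, 1, -2], [2, 3, 1]].

Y = [[4, 1, -2], [2, 3, 1]]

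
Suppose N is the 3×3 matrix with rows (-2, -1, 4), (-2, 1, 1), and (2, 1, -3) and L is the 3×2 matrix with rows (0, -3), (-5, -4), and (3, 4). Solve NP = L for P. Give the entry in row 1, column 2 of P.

3

N is on the left of P, so left-multiply by N⁻¹: P = N⁻¹L.
N has determinant -4; N⁻¹ = [[1, -1/4, 5/4], [1, 1/2, 3/2], [1, 0, 1]].
P = N⁻¹L = [[1, -1/4, 5/4], [1, 1/2, 3/2], [1, 0, 1]] · [[0, -3], [-5, -4], [3, 4]] = [[5, 3], [2, 1], [3, 1]].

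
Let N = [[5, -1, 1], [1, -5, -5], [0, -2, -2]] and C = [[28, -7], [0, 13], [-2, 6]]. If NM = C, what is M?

M = [[5, -2], [-1, -3], [2, 0]]

N is on the left of M, so left-multiply by N⁻¹: M = N⁻¹C.
det N = -4; the adjugate gives N⁻¹ = [[0, 1, -5/2], [-1/2, 5/2, -13/2], [1/2, -5/2, 6]].
M = N⁻¹C = [[0, 1, -5/2], [-1/2, 5/2, -13/2], [1/2, -5/2, 6]] · [[28, -7], [0, 13], [-2, 6]] = [[5, -2], [-1, -3], [2, 0]].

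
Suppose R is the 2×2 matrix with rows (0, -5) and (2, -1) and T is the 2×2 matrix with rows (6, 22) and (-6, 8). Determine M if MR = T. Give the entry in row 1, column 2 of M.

3

Since R sits to the right of M, M = TR⁻¹.
R has determinant 10; R⁻¹ = [[-1/10, 1/2], [-1/5, 0]].
M = TR⁻¹ = [[6, 22], [-6, 8]] · [[-1/10, 1/2], [-1/5, 0]] = [[-5, 3], [-1, -3]].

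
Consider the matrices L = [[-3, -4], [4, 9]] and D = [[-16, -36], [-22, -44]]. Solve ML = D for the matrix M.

Right-multiplying both sides by L⁻¹ gives M = DL⁻¹.
det L = -11; the adjugate gives L⁻¹ = [[-9/11, -4/11], [4/11, 3/11]].
M = DL⁻¹ = [[-16, -36], [-22, -44]] · [[-9/11, -4/11], [4/11, 3/11]] = [[0, -4], [2, -4]].

M = [[0, -4], [2, -4]]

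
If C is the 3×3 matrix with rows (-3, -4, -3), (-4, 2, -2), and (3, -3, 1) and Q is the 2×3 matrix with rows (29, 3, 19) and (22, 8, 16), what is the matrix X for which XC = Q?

C is on the right of X, so right-multiply by C⁻¹: X = QC⁻¹.
det C = 2, so C⁻¹ = [[-2, 13/2, 7], [-1, 3, 3], [3, -21/2, -11]].
X = QC⁻¹ = [[29, 3, 19], [22, 8, 16]] · [[-2, 13/2, 7], [-1, 3, 3], [3, -21/2, -11]] = [[-4, -2, 3], [-4, -1, 2]].

X = [[-4, -2, 3], [-4, -1, 2]]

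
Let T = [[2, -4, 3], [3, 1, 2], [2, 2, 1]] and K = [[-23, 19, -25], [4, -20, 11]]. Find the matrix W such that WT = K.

Right-multiplying both sides by T⁻¹ gives W = KT⁻¹.
det T = 2; the adjugate gives T⁻¹ = [[-3/2, 5, -11/2], [1/2, -2, 5/2], [2, -6, 7]].
W = KT⁻¹ = [[-23, 19, -25], [4, -20, 11]] · [[-3/2, 5, -11/2], [1/2, -2, 5/2], [2, -6, 7]] = [[-6, -3, -1], [6, -6, 5]].

W = [[-6, -3, -1], [6, -6, 5]]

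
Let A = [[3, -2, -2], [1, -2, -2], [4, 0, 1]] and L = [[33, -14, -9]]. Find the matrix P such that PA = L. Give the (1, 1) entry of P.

3

Since A sits to the right of P, P = LA⁻¹.
det A = -4; the adjugate gives A⁻¹ = [[1/2, -1/2, 0], [9/4, -11/4, -1], [-2, 2, 1]].
P = LA⁻¹ = [[33, -14, -9]] · [[1/2, -1/2, 0], [9/4, -11/4, -1], [-2, 2, 1]] = [[3, 4, 5]].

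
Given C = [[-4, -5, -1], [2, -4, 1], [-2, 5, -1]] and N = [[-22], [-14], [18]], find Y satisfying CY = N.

C is on the left of Y, so left-multiply by C⁻¹: Y = C⁻¹N.
det C = 2, so C⁻¹ = [[-1/2, -5, -9/2], [0, 1, 1], [1, 15, 13]].
Y = C⁻¹N = [[-1/2, -5, -9/2], [0, 1, 1], [1, 15, 13]] · [[-22], [-14], [18]] = [[0], [4], [2]].

Y = [[0], [4], [2]]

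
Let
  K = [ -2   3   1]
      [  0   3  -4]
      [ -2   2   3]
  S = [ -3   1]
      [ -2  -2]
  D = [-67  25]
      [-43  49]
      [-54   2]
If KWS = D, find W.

W = K⁻¹DS⁻¹ (apply K⁻¹ on the left and S⁻¹ on the right).
det K = -4; the adjugate gives K⁻¹ = [[-17/4, 7/4, 15/4], [-2, 1, 2], [-3/2, 1/2, 3/2]].
S has determinant 8; S⁻¹ = [[-1/4, -1/8], [1/4, -3/8]].
K⁻¹D = [[7, -13], [-17, 3], [-2, -10]].
W = (K⁻¹D)S⁻¹ = [[-5, 4], [5, 1], [-2, 4]].

W = [[-5, 4], [5, 1], [-2, 4]]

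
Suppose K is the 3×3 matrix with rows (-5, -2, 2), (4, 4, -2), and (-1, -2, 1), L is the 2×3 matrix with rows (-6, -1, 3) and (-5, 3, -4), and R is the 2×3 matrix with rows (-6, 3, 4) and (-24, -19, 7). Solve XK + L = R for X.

XK = R − L = [[0, 4, 1], [-19, -22, 11]].
Right-multiplying both sides by K⁻¹ gives X = (R − L)K⁻¹.
det K = -4, so K⁻¹ = [[0, 1/2, 1], [1/2, 3/4, 1/2], [1, 2, 3]].
X = (R − L)K⁻¹ = [[3, 5, 5], [0, -4, 3]].

X = [[3, 5, 5], [0, -4, 3]]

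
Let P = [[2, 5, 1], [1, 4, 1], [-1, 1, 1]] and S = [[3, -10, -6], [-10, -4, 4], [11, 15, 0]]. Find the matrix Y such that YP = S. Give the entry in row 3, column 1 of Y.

P is on the right of Y, so right-multiply by P⁻¹: Y = SP⁻¹.
P has determinant 1; P⁻¹ = [[3, -4, 1], [-2, 3, -1], [5, -7, 3]].
Y = SP⁻¹ = [[3, -10, -6], [-10, -4, 4], [11, 15, 0]] · [[3, -4, 1], [-2, 3, -1], [5, -7, 3]] = [[-1, 0, -5], [-2, 0, 6], [3, 1, -4]].

3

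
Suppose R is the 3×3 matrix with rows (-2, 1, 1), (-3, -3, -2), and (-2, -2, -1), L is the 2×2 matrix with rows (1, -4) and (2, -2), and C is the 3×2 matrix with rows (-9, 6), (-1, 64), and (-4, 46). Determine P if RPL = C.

P = [[2, 0], [5, 0], [0, -5]]

Left-multiply by R⁻¹ and right-multiply by L⁻¹: P = R⁻¹CL⁻¹.
R has determinant 3; R⁻¹ = [[-1/3, -1/3, 1/3], [1/3, 4/3, -7/3], [0, -2, 3]].
det L = 6; the adjugate gives L⁻¹ = [[-1/3, 2/3], [-1/3, 1/6]].
R⁻¹C = [[2, -8], [5, -20], [-10, 10]].
P = (R⁻¹C)L⁻¹ = [[2, 0], [5, 0], [0, -5]].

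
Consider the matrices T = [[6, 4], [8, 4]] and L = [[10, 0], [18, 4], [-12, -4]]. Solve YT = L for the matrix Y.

T is on the right of Y, so right-multiply by T⁻¹: Y = LT⁻¹.
det T = -8; the adjugate gives T⁻¹ = [[-1/2, 1/2], [1, -3/4]].
Y = LT⁻¹ = [[10, 0], [18, 4], [-12, -4]] · [[-1/2, 1/2], [1, -3/4]] = [[-5, 5], [-5, 6], [2, -3]].

Y = [[-5, 5], [-5, 6], [2, -3]]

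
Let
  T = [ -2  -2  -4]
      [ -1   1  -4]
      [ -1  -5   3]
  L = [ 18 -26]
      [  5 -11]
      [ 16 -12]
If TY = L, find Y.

Since T multiplies Y on the left, Y = T⁻¹L.
T has determinant -4; T⁻¹ = [[17/4, -13/2, -3], [-7/4, 5/2, 1], [-3/2, 2, 1]].
Y = T⁻¹L = [[17/4, -13/2, -3], [-7/4, 5/2, 1], [-3/2, 2, 1]] · [[18, -26], [5, -11], [16, -12]] = [[-4, -3], [-3, 6], [-1, 5]].

Y = [[-4, -3], [-3, 6], [-1, 5]]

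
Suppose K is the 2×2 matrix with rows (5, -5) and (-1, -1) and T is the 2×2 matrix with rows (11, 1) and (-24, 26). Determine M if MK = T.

Right-multiplying both sides by K⁻¹ gives M = TK⁻¹.
det K = -10; the adjugate gives K⁻¹ = [[1/10, -1/2], [-1/10, -1/2]].
M = TK⁻¹ = [[11, 1], [-24, 26]] · [[1/10, -1/2], [-1/10, -1/2]] = [[1, -6], [-5, -1]].

M = [[1, -6], [-5, -1]]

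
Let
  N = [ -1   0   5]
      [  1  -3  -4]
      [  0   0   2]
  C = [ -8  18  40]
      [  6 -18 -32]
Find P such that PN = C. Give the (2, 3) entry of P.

Since N sits to the right of P, P = CN⁻¹.
det N = 6; the adjugate gives N⁻¹ = [[-1, 0, 5/2], [-1/3, -1/3, 1/6], [0, 0, 1/2]].
P = CN⁻¹ = [[-8, 18, 40], [6, -18, -32]] · [[-1, 0, 5/2], [-1/3, -1/3, 1/6], [0, 0, 1/2]] = [[2, -6, 3], [0, 6, -4]].

-4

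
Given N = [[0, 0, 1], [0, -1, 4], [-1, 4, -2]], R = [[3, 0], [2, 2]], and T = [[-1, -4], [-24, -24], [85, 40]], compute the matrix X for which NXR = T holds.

X = N⁻¹TR⁻¹ (apply N⁻¹ on the left and R⁻¹ on the right).
N has determinant -1; N⁻¹ = [[14, -4, -1], [4, -1, 0], [1, 0, 0]].
R has determinant 6; R⁻¹ = [[1/3, 0], [-1/3, 1/2]].
N⁻¹T = [[-3, 0], [20, 8], [-1, -4]].
X = (N⁻¹T)R⁻¹ = [[-1, 0], [4, 4], [1, -2]].

X = [[-1, 0], [4, 4], [1, -2]]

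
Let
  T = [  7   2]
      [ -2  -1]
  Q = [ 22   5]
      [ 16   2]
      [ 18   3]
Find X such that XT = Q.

Right-multiplying both sides by T⁻¹ gives X = QT⁻¹.
T has determinant -3; T⁻¹ = [[1/3, 2/3], [-2/3, -7/3]].
X = QT⁻¹ = [[22, 5], [16, 2], [18, 3]] · [[1/3, 2/3], [-2/3, -7/3]] = [[4, 3], [4, 6], [4, 5]].

X = [[4, 3], [4, 6], [4, 5]]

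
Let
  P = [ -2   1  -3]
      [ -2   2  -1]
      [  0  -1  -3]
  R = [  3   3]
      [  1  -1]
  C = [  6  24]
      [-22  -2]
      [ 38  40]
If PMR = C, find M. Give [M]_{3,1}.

Left-multiply by P⁻¹ and right-multiply by R⁻¹: M = P⁻¹CR⁻¹.
det P = 2; the adjugate gives P⁻¹ = [[-7/2, 3, 5/2], [-3, 3, 2], [1, -1, -1]].
det R = -6; the adjugate gives R⁻¹ = [[1/6, 1/2], [1/6, -1/2]].
P⁻¹C = [[8, 10], [-8, 2], [-10, -14]].
M = (P⁻¹C)R⁻¹ = [[3, -1], [-1, -5], [-4, 2]].

-4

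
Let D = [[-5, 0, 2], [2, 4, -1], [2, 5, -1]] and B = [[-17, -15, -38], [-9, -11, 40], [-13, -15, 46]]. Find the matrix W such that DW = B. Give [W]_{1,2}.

D is on the left of W, so left-multiply by D⁻¹: W = D⁻¹B.
det D = -1; the adjugate gives D⁻¹ = [[-1, -10, 8], [0, -1, 1], [-2, -25, 20]].
W = D⁻¹B = [[-1, -10, 8], [0, -1, 1], [-2, -25, 20]] · [[-17, -15, -38], [-9, -11, 40], [-13, -15, 46]] = [[3, 5, 6], [-4, -4, 6], [-1, 5, -4]].

5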